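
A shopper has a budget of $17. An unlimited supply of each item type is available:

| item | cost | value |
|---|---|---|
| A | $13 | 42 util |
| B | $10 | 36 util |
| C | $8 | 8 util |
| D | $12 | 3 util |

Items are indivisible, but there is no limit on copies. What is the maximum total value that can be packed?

42 util

Best value-per-unit is B at 36/10; filling with it alone gives 1×36 = 36.
Optimal mix: 1×A → cost 13, value 42.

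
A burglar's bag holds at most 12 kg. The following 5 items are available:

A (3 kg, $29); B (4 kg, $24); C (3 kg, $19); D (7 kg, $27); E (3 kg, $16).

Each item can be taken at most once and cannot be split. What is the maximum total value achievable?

This is a 0/1 knapsack; check combinations near the capacity.
- A+B+C: weight 3+4+3=10, value 29+24+19=72
- A+B+E: weight 3+4+3=10, value 29+24+16=69
- A+C+E: weight 3+3+3=9, value 29+19+16=64
- B+C+E: weight 4+3+3=10, value 24+19+16=59
- A+D: weight 3+7=10, value 29+27=56
Best: $72.

$72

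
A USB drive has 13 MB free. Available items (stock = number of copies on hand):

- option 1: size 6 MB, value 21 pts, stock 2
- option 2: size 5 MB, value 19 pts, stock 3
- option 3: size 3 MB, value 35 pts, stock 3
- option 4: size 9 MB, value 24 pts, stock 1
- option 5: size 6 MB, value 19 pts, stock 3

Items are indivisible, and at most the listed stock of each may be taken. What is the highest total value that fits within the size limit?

Top feasible selections:
- 3×option 3: size 9, value 105
- 1×option 1 + 2×option 3: size 12, value 91
- 1×option 2 + 2×option 3: size 11, value 89
Best: 105 pts.

105 pts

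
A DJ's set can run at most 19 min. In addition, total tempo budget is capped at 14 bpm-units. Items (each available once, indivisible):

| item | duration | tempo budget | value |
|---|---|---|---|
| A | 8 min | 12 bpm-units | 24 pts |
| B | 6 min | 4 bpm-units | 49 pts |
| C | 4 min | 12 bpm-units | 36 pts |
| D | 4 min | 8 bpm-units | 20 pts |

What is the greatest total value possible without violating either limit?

Feasible sets respecting both limits:
- B+D: duration 10, tempo budget 12, value 69
- B: duration 6, tempo budget 4, value 49
- C: duration 4, tempo budget 12, value 36
- A: duration 8, tempo budget 12, value 24
Best: 69 pts.

69 pts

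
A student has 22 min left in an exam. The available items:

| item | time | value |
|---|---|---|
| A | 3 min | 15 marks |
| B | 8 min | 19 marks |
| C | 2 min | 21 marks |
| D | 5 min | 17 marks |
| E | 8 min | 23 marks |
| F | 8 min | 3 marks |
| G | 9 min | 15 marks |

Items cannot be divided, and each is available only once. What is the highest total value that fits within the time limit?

Check high-value combinations within 22 min:
- A+B+C+E: time 3+8+2+8=21, value 15+19+21+23=78
- A+C+D+E: time 3+2+5+8=18, value 15+21+17+23=76
- A+C+E+G: time 3+2+8+9=22, value 15+21+23+15=74
- A+B+C+D: time 3+8+2+5=18, value 15+19+21+17=72
Best: 78 marks.

78 marks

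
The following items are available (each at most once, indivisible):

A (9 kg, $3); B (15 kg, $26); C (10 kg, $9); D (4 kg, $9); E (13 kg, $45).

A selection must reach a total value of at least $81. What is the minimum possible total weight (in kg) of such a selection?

41

Subsets with value ≥ 81, sorted by total weight:
- A+B+D+E: weight 41, value 83
- B+C+D+E: weight 42, value 89
- A+B+C+E: weight 47, value 83
- A+B+C+D+E: weight 51, value 92
Minimum weight: 41 kg.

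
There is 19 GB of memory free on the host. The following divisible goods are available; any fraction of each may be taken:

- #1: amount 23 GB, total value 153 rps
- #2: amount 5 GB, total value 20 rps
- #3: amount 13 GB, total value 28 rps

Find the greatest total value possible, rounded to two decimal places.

126.39

Take in order of value per unit:
- #1 (153/23 per unit): 19 of 23 → value 19×153/23 = 126.3913, running total 126.39
Total 126.39.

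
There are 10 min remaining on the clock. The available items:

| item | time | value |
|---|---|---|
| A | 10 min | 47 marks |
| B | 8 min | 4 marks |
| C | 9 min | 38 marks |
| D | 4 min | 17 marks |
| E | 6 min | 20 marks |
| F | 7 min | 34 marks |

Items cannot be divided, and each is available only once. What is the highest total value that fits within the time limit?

47 marks

Check high-value combinations within 10 min:
- A: time 10, value 47
- C: time 9, value 38
- D+E: time 4+6=10, value 17+20=37
Best: 47 marks.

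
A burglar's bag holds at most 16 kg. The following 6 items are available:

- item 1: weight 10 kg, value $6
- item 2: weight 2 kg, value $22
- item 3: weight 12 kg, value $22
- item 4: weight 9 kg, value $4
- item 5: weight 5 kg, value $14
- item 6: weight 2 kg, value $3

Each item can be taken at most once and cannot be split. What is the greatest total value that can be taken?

Check high-value combinations within 16 kg:
- item 2+item 3+item 6: weight 2+12+2=16, value 22+22+3=47
- item 2+item 3: weight 2+12=14, value 22+22=44
- item 2+item 4+item 5: weight 2+9+5=16, value 22+4+14=40
Best: $47.

$47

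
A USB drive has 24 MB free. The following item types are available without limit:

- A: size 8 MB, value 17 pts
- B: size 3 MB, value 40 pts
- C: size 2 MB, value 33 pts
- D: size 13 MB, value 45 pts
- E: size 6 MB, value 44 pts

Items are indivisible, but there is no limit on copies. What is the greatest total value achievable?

Best value-per-unit is C at 33/2, and filling with it alone uses size 12×2=24. No mix of the others beats 12×33 = 396.

396 pts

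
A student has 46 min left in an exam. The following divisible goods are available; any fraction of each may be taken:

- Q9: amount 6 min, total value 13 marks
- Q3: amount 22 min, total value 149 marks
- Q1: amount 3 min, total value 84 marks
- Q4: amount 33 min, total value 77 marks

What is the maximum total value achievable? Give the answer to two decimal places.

282.00

Take in order of value per unit:
- Q1 (84/3 per unit): all 3 → value 84, running total 84.00
- Q3 (149/22 per unit): all 22 → value 149, running total 233.00
- Q4 (77/33 per unit): 21 of 33 → value 21×77/33 = 49.0000, running total 282.00
Total 282.00.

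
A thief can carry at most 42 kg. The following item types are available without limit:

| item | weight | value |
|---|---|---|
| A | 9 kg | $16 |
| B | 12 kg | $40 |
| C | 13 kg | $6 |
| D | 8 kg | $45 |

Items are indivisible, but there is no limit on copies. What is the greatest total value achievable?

Best value-per-unit is D at 45/8, and filling with it alone uses weight 5×8=40. No mix of the others beats 5×45 = 225.

$225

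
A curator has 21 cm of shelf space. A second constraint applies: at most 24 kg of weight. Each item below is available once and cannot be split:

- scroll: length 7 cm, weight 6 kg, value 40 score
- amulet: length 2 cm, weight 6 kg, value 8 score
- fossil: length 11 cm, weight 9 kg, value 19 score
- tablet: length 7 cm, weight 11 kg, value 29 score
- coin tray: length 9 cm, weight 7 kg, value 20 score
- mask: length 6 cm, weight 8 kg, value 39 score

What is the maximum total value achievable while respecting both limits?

Feasible sets respecting both limits:
- scroll+amulet+mask: length 15, weight 20, value 87
- scroll+mask: length 13, weight 14, value 79
- scroll+amulet+tablet: length 16, weight 23, value 77
Best: 87 score.

87 score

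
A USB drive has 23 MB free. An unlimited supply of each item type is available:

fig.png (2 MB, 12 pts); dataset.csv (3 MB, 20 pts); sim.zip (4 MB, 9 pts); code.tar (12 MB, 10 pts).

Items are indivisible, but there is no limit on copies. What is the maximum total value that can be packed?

Best value-per-unit is dataset.csv at 20/3; filling with it alone gives 7×20 = 140.
Optimal mix: 1×fig.png + 7×dataset.csv → size 23, value 152.

152 pts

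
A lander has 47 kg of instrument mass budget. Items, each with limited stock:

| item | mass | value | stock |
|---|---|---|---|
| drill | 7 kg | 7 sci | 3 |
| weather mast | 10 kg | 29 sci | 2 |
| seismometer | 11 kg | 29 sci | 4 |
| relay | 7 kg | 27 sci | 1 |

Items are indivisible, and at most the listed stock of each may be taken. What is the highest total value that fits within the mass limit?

Best selections within mass 47 and stock limits:
- 1×drill + 2×weather mast + 1×seismometer + 1×relay: mass 45, value 121
- 1×drill + 1×weather mast + 2×seismometer + 1×relay: mass 46, value 121
- 1×drill + 3×seismometer + 1×relay: mass 47, value 121
- 2×weather mast + 2×seismometer: mass 42, value 116
Best: 121 sci.

121 sci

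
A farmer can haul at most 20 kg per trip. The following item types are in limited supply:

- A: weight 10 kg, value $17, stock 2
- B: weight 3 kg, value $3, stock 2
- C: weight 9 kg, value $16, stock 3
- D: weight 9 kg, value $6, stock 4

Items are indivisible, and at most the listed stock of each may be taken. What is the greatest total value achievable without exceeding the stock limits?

Best selections within weight 20 and stock limits:
- 2×A: weight 20, value 34
- 1×A + 1×C: weight 19, value 33
- 2×C: weight 18, value 32
- 1×A + 2×B: weight 16, value 23
Best: $34.

$34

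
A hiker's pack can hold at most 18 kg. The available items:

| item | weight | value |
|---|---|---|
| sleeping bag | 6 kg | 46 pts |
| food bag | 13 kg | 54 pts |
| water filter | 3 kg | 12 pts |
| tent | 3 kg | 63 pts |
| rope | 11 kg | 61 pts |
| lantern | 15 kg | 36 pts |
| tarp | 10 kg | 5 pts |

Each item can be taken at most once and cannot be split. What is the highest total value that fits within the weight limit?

Check high-value combinations within 18 kg:
- water filter+tent+rope: weight 3+3+11=17, value 12+63+61=136
- tent+rope: weight 3+11=14, value 63+61=124
- sleeping bag+water filter+tent: weight 6+3+3=12, value 46+12+63=121
- food bag+tent: weight 13+3=16, value 54+63=117
- sleeping bag+tent: weight 6+3=9, value 46+63=109
Best: 136 pts.

136 pts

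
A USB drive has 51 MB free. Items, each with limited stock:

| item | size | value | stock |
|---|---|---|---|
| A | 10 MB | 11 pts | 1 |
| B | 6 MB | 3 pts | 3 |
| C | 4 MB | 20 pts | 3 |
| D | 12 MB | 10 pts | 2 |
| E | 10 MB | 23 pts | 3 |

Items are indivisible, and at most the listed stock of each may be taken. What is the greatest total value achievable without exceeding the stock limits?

132 pts

Best selections within size 51 and stock limits:
- 1×B + 3×C + 3×E: size 48, value 132
- 3×C + 3×E: size 42, value 129
- 1×A + 2×C + 3×E: size 48, value 120
- 1×A + 1×B + 3×C + 2×E: size 48, value 120
Best: 132 pts.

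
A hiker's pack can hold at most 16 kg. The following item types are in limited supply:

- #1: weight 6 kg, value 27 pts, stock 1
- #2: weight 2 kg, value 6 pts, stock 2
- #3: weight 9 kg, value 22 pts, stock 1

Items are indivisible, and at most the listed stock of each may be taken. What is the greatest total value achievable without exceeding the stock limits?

49 pts

Best selections within weight 16 and stock limits:
- 1×#1 + 1×#3: weight 15, value 49
- 1×#1 + 2×#2: weight 10, value 39
- 2×#2 + 1×#3: weight 13, value 34
- 1×#1 + 1×#2: weight 8, value 33
Best: 49 pts.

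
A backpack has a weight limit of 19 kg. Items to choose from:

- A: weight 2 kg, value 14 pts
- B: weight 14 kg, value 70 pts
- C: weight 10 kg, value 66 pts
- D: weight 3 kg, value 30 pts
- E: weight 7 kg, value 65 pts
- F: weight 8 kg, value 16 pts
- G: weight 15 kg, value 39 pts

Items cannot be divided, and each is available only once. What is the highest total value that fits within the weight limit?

Check high-value combinations within 19 kg:
- A+C+E: weight 2+10+7=19, value 14+66+65=145
- C+E: weight 10+7=17, value 66+65=131
- A+B+D: weight 2+14+3=19, value 14+70+30=114
Best: 145 pts.

145 pts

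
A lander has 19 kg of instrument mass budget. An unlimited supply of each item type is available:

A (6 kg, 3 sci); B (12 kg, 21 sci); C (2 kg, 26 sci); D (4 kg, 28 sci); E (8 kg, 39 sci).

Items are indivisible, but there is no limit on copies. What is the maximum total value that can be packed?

Best value-per-unit is C at 26/2, and filling with it alone uses mass 9×2=18. No mix of the others beats 9×26 = 234.

234 sci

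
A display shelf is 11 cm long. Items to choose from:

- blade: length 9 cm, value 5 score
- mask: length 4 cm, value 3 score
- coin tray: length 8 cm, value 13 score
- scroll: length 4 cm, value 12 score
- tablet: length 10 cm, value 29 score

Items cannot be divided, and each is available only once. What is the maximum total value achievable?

Check high-value combinations within 11 cm:
- tablet: length 10, value 29
- mask+scroll: length 4+4=8, value 3+12=15
- coin tray: length 8, value 13
- scroll: length 4, value 12
- blade: length 9, value 5
Best: 29 score.

29 score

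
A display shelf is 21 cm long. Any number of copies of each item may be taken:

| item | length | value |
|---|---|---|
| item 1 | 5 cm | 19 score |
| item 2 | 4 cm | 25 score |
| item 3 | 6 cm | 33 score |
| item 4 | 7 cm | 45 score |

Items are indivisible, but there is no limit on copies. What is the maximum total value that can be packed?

135 score

Best value-per-unit is item 4 at 45/7, and filling with it alone uses length 3×7=21. No mix of the others beats 3×45 = 135.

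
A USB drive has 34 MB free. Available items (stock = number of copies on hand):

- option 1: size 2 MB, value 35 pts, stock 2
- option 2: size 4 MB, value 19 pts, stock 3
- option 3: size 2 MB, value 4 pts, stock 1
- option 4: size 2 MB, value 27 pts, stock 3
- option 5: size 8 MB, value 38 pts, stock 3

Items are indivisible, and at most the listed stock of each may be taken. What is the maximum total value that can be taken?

265 pts

Top feasible selections:
- 2×option 1 + 3×option 4 + 3×option 5: size 34, value 265
- 2×option 1 + 2×option 2 + 3×option 4 + 2×option 5: size 34, value 265
Best: 265 pts.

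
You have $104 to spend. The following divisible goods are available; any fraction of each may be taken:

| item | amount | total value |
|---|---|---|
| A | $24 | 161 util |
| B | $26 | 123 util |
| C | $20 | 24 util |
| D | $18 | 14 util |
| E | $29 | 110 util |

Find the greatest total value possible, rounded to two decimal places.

Take in order of value per unit:
- A (161/24 per unit): all 24 → value 161, running total 161.00
- B (123/26 per unit): all 26 → value 123, running total 284.00
- E (110/29 per unit): all 29 → value 110, running total 394.00
- C (24/20 per unit): all 20 → value 24, running total 418.00
- D (14/18 per unit): 5 of 18 → value 5×14/18 = 3.8889, running total 421.89
Total 421.89.

421.89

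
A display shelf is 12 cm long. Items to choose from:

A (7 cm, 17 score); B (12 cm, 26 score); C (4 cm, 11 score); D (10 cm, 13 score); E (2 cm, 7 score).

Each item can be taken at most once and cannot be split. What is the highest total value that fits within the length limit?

28 score

This is a 0/1 knapsack; check combinations near the capacity.
- A+C: length 7+4=11, value 17+11=28
- B: length 12, value 26
- A+E: length 7+2=9, value 17+7=24
Best: 28 score.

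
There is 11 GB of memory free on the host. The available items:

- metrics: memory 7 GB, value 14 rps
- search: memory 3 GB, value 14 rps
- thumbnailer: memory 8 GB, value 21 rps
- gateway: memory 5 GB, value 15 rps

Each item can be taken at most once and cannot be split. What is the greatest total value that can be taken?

35 rps

Check high-value combinations within 11 GB:
- search+thumbnailer: memory 3+8=11, value 14+21=35
- search+gateway: memory 3+5=8, value 14+15=29
- metrics+search: memory 7+3=10, value 14+14=28
- thumbnailer: memory 8, value 21
- gateway: memory 5, value 15
Best: 35 rps.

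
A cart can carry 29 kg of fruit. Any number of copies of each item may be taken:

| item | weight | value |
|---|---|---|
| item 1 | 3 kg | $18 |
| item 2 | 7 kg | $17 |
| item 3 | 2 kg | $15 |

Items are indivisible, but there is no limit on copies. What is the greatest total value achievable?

$213

Best value-per-unit is item 3 at 15/2; filling with it alone gives 14×15 = 210.
Optimal mix: 1×item 1 + 13×item 3 → weight 29, value 213.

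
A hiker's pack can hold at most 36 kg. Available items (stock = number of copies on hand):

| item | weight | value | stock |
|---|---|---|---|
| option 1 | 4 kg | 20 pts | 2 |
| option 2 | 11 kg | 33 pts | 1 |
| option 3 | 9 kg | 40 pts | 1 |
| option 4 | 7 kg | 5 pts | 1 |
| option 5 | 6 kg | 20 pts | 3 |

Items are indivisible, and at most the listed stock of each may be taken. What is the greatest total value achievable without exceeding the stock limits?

140 pts

Top feasible selections:
- 2×option 1 + 1×option 3 + 3×option 5: weight 35, value 140
- 2×option 1 + 1×option 2 + 1×option 3 + 1×option 5: weight 34, value 133
Best: 140 pts.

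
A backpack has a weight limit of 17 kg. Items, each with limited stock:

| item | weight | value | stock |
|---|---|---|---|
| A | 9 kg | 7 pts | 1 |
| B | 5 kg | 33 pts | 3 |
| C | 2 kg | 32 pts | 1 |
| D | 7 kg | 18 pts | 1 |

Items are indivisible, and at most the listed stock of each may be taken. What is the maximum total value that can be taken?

Top feasible selections:
- 3×B + 1×C: weight 17, value 131
- 3×B: weight 15, value 99
Best: 131 pts.

131 pts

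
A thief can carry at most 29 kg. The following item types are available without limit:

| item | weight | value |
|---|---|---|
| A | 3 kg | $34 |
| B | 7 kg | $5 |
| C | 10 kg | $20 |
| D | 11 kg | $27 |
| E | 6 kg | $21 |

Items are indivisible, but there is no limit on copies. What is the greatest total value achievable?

Best value-per-unit is A at 34/3, and filling with it alone uses weight 9×3=27. No mix of the others beats 9×34 = 306.

$306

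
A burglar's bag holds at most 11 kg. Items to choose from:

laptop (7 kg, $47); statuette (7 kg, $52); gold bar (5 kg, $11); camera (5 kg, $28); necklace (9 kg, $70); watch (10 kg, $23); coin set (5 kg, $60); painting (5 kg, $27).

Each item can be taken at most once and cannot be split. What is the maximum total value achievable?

$88

This is a 0/1 knapsack; check combinations near the capacity.
- camera+coin set: weight 5+5=10, value 28+60=88
- coin set+painting: weight 5+5=10, value 60+27=87
- gold bar+coin set: weight 5+5=10, value 11+60=71
Best: $88.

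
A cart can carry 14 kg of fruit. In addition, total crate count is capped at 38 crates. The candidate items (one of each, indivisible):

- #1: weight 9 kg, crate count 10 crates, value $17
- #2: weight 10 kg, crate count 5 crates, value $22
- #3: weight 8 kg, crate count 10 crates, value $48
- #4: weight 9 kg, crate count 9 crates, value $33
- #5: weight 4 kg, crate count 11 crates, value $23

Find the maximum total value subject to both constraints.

Feasible sets respecting both limits:
- #3+#5: weight 12, crate count 21, value 71
- #4+#5: weight 13, crate count 20, value 56
- #3: weight 8, crate count 10, value 48
- #2+#5: weight 14, crate count 16, value 45
Best: $71.

$71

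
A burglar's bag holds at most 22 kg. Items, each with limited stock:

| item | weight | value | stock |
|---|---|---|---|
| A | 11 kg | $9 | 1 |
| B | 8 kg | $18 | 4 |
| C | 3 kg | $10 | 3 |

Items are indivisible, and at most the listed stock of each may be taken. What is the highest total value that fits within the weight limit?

$56

Top feasible selections:
- 2×B + 2×C: weight 22, value 56
- 1×B + 3×C: weight 17, value 48
Best: $56.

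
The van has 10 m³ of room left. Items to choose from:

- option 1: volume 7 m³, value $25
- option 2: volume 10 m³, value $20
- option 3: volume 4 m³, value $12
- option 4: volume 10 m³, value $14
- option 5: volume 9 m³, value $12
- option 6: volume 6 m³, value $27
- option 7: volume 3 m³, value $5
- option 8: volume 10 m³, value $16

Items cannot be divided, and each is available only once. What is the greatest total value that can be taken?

$39

Check high-value combinations within 10 m³:
- option 3+option 6: volume 4+6=10, value 12+27=39
- option 6+option 7: volume 6+3=9, value 27+5=32
- option 1+option 7: volume 7+3=10, value 25+5=30
- option 6: volume 6, value 27
Best: $39.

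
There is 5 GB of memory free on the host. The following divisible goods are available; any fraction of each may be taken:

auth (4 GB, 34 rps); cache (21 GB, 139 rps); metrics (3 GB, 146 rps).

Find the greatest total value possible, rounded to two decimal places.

Take in order of value per unit:
- metrics (146/3 per unit): all 3 → value 146, running total 146.00
- auth (34/4 per unit): 2 of 4 → value 2×34/4 = 17.0000, running total 163.00
Total 163.00.

163.00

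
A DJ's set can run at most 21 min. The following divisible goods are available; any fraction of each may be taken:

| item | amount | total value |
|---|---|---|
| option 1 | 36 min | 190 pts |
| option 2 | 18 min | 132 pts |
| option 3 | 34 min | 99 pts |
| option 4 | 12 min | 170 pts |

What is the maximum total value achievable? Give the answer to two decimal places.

Take in order of value per unit:
- option 4 (170/12 per unit): all 12 → value 170, running total 170.00
- option 2 (132/18 per unit): 9 of 18 → value 9×132/18 = 66.0000, running total 236.00
Total 236.00.

236.00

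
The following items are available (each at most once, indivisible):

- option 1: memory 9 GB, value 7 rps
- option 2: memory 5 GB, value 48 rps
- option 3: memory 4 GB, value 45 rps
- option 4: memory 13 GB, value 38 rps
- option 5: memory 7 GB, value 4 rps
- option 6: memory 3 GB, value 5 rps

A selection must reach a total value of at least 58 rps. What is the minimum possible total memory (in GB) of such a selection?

Subsets with value ≥ 58, sorted by total memory:
- option 2+option 3: memory 9, value 93
- option 2+option 3+option 6: memory 12, value 98
- option 2+option 3+option 5: memory 16, value 97
- option 3+option 4: memory 17, value 83
Minimum memory: 9 GB.

9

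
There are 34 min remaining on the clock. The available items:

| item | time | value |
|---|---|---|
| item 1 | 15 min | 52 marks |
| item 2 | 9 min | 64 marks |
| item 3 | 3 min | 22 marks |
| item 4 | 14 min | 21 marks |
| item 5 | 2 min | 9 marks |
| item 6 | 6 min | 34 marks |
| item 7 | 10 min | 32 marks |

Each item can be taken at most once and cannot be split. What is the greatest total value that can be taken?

172 marks

Check high-value combinations within 34 min:
- item 1+item 2+item 3+item 6: time 15+9+3+6=33, value 52+64+22+34=172
- item 2+item 3+item 5+item 6+item 7: time 9+3+2+6+10=30, value 64+22+9+34+32=161
- item 1+item 2+item 5+item 6: time 15+9+2+6=32, value 52+64+9+34=159
- item 2+item 3+item 6+item 7: time 9+3+6+10=28, value 64+22+34+32=152
- item 1+item 2+item 6: time 15+9+6=30, value 52+64+34=150
Best: 172 marks.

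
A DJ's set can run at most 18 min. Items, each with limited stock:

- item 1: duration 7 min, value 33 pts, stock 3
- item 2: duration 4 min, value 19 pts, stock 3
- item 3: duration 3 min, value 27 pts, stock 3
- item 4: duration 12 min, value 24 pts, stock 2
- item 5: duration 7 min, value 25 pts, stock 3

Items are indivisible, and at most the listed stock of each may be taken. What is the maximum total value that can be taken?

Top feasible selections:
- 2×item 2 + 3×item 3: duration 17, value 119
- 1×item 1 + 3×item 3: duration 16, value 114
- 3×item 2 + 2×item 3: duration 18, value 111
- 3×item 3 + 1×item 5: duration 16, value 106
Best: 119 pts.

119 pts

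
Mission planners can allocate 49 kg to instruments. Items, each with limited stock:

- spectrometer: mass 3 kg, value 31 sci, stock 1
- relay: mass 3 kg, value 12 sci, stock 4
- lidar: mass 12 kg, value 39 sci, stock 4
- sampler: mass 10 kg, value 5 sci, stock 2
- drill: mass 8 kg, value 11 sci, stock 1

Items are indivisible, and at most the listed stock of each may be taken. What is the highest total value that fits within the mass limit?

184 sci

Top feasible selections:
- 1×spectrometer + 3×relay + 3×lidar: mass 48, value 184
- 1×spectrometer + 2×relay + 3×lidar: mass 45, value 172
Best: 184 sci.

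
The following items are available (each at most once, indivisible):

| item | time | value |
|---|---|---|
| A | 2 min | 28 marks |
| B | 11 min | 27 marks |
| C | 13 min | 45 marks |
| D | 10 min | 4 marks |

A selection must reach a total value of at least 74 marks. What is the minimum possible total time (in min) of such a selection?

25

Subsets with value ≥ 74, sorted by total time:
- A+C+D: time 25, value 77
- A+B+C: time 26, value 100
- B+C+D: time 34, value 76
- A+B+C+D: time 36, value 104
Minimum time: 25 min.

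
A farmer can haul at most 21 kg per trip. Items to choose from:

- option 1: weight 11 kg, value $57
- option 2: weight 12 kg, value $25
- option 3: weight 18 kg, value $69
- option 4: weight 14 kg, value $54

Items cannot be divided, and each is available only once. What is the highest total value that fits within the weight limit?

Check high-value combinations within 21 kg:
- option 3: weight 18, value 69
- option 1: weight 11, value 57
- option 4: weight 14, value 54
- option 2: weight 12, value 25
Best: $69.

$69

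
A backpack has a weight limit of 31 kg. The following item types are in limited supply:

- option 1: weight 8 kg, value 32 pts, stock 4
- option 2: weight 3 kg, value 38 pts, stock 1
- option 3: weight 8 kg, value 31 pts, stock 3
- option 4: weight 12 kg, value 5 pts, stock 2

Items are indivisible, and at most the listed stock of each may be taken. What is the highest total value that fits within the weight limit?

Best selections within weight 31 and stock limits:
- 3×option 1 + 1×option 2: weight 27, value 134
- 2×option 1 + 1×option 2 + 1×option 3: weight 27, value 133
Best: 134 pts.

134 pts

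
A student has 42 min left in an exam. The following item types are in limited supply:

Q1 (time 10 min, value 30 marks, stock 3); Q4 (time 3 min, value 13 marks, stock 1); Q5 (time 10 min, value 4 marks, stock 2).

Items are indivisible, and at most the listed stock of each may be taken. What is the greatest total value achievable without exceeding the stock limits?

103 marks

Best selections within time 42 and stock limits:
- 3×Q1 + 1×Q4: time 33, value 103
- 3×Q1 + 1×Q5: time 40, value 94
- 3×Q1: time 30, value 90
- 2×Q1 + 1×Q4 + 1×Q5: time 33, value 77
Best: 103 marks.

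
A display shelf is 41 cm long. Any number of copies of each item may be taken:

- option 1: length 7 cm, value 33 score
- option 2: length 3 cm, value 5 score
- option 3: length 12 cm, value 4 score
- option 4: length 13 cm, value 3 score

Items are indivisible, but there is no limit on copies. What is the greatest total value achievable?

175 score

Best value-per-unit is option 1 at 33/7; filling with it alone gives 5×33 = 165.
Optimal mix: 5×option 1 + 2×option 2 → length 41, value 175.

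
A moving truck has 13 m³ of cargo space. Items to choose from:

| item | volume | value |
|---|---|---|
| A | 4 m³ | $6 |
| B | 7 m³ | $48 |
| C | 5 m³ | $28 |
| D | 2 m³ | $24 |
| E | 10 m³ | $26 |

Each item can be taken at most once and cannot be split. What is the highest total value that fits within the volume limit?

$78

Check high-value combinations within 13 m³:
- A+B+D: volume 4+7+2=13, value 6+48+24=78
- B+C: volume 7+5=12, value 48+28=76
- B+D: volume 7+2=9, value 48+24=72
Best: $78.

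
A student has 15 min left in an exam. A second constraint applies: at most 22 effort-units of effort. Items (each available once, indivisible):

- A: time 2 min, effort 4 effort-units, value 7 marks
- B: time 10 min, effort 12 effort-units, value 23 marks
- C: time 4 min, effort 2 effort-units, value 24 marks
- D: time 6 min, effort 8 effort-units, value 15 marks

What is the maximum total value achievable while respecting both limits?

Feasible sets respecting both limits:
- B+C: time 14, effort 14, value 47
- A+C+D: time 12, effort 14, value 46
- C+D: time 10, effort 10, value 39
- A+C: time 6, effort 6, value 31
Best: 47 marks.

47 marks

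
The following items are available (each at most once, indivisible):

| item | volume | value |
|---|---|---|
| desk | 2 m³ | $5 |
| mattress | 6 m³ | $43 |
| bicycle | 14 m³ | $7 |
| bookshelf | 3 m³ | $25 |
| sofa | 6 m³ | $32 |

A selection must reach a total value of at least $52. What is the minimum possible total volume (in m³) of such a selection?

Subsets with value ≥ 52, sorted by total volume:
- mattress+bookshelf: volume 9, value 68
- bookshelf+sofa: volume 9, value 57
Minimum volume: 9 m³.

9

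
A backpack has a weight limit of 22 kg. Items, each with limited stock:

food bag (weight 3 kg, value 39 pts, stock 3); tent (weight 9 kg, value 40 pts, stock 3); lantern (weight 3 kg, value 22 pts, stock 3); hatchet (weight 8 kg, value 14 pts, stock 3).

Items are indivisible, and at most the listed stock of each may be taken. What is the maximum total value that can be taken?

183 pts

Best selections within weight 22 and stock limits:
- 3×food bag + 3×lantern: weight 18, value 183
- 3×food bag + 1×tent + 1×lantern: weight 21, value 179
- 2×food bag + 1×tent + 2×lantern: weight 21, value 162
- 3×food bag + 2×lantern: weight 15, value 161
Best: 183 pts.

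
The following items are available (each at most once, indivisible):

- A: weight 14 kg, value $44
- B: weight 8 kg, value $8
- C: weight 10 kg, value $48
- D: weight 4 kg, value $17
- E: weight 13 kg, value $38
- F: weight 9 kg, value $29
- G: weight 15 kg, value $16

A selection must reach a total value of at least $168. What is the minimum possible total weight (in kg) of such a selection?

Subsets with value ≥ 168, sorted by total weight:
- A+C+D+E+F: weight 50, value 176
- A+B+C+D+E+F: weight 58, value 184
Minimum weight: 50 kg.

50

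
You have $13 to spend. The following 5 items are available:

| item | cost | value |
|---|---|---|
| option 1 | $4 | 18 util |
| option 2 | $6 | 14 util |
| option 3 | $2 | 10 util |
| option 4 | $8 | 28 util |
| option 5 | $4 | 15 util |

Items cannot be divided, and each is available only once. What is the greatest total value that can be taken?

Check high-value combinations within $13:
- option 1+option 4: cost 4+8=12, value 18+28=46
- option 1+option 3+option 5: cost 4+2+4=10, value 18+10+15=43
- option 4+option 5: cost 8+4=12, value 28+15=43
- option 1+option 2+option 3: cost 4+6+2=12, value 18+14+10=42
- option 2+option 3+option 5: cost 6+2+4=12, value 14+10+15=39
Best: 46 util.

46 util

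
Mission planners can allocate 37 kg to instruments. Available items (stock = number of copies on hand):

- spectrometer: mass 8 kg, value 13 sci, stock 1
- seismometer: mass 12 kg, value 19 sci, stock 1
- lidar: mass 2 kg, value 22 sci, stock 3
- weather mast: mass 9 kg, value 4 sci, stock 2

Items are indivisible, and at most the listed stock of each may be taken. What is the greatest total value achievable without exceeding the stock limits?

102 sci

Top feasible selections:
- 1×spectrometer + 1×seismometer + 3×lidar + 1×weather mast: mass 35, value 102
- 1×spectrometer + 1×seismometer + 3×lidar: mass 26, value 98
- 1×seismometer + 3×lidar + 2×weather mast: mass 36, value 93
- 1×seismometer + 3×lidar + 1×weather mast: mass 27, value 89
Best: 102 sci.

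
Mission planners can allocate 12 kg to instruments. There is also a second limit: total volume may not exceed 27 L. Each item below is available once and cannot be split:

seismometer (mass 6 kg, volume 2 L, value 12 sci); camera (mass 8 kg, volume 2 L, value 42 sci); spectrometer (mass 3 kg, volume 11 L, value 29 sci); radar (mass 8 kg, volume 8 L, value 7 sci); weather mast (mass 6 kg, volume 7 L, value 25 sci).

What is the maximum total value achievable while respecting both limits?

71 sci

Feasible sets respecting both limits:
- camera+spectrometer: mass 11, volume 13, value 71
- spectrometer+weather mast: mass 9, volume 18, value 54
- camera: mass 8, volume 2, value 42
Best: 71 sci.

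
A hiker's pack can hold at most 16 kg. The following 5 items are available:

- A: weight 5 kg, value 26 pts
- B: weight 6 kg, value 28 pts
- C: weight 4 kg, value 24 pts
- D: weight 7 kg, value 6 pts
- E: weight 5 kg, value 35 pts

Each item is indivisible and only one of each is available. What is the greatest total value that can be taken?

This is a 0/1 knapsack; check combinations near the capacity.
- A+B+E: weight 5+6+5=16, value 26+28+35=89
- B+C+E: weight 6+4+5=15, value 28+24+35=87
- A+C+E: weight 5+4+5=14, value 26+24+35=85
- A+B+C: weight 5+6+4=15, value 26+28+24=78
- C+D+E: weight 4+7+5=16, value 24+6+35=65
Best: 89 pts.

89 pts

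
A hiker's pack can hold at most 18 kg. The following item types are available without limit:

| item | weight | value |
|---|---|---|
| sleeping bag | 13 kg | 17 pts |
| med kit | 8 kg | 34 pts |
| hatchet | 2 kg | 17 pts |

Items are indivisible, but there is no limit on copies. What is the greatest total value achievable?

153 pts

Best value-per-unit is hatchet at 17/2, and filling with it alone uses weight 9×2=18. No mix of the others beats 9×17 = 153.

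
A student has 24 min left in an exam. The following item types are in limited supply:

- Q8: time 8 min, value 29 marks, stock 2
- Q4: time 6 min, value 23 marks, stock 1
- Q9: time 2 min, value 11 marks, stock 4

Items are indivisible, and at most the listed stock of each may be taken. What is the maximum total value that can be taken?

Best selections within time 24 and stock limits:
- 2×Q8 + 4×Q9: time 24, value 102
- 1×Q8 + 1×Q4 + 4×Q9: time 22, value 96
Best: 102 marks.

102 marks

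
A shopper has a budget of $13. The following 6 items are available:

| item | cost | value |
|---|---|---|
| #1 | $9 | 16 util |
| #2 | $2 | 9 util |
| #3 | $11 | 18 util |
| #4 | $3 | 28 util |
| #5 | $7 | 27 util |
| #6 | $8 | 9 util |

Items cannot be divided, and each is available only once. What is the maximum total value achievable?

64 util

Check high-value combinations within $13:
- #2+#4+#5: cost 2+3+7=12, value 9+28+27=64
- #4+#5: cost 3+7=10, value 28+27=55
- #2+#4+#6: cost 2+3+8=13, value 9+28+9=46
Best: 64 util.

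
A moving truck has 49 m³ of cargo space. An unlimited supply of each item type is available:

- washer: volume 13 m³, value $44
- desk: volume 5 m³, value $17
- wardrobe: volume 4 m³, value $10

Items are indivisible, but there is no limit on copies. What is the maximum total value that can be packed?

Best value-per-unit is desk at 17/5; filling with it alone gives 9×17 = 153.
Optimal mix: 3×washer + 2×desk → volume 49, value 166.

$166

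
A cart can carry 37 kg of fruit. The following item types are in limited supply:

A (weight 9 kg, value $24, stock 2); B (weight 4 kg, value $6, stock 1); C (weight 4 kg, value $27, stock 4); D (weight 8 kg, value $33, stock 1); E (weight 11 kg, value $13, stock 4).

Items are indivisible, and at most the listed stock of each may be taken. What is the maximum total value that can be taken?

$171

Best selections within weight 37 and stock limits:
- 1×A + 1×B + 4×C + 1×D: weight 37, value 171
- 1×A + 4×C + 1×D: weight 33, value 165
- 2×A + 4×C: weight 34, value 156
- 4×C + 1×D + 1×E: weight 35, value 154
Best: $171.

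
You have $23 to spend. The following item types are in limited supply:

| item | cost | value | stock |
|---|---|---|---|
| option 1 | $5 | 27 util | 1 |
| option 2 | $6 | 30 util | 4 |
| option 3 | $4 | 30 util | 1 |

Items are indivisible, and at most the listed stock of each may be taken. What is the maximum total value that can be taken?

120 util

Top feasible selections:
- 3×option 2 + 1×option 3: cost 22, value 120
- 1×option 1 + 2×option 2 + 1×option 3: cost 21, value 117
- 1×option 1 + 3×option 2: cost 23, value 117
- 2×option 2 + 1×option 3: cost 16, value 90
Best: 120 util.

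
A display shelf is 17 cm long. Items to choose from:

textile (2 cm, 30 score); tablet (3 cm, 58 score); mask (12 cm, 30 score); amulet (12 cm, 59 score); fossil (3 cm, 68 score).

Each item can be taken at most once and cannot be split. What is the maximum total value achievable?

157 score

Check high-value combinations within 17 cm:
- textile+amulet+fossil: length 2+12+3=17, value 30+59+68=157
- textile+tablet+fossil: length 2+3+3=8, value 30+58+68=156
- textile+tablet+amulet: length 2+3+12=17, value 30+58+59=147
- textile+mask+fossil: length 2+12+3=17, value 30+30+68=128
- amulet+fossil: length 12+3=15, value 59+68=127
Best: 157 score.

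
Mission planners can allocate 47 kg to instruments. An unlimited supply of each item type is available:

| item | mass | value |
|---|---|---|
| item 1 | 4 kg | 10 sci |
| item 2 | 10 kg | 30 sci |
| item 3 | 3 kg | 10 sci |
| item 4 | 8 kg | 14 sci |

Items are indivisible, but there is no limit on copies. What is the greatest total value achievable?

Best value-per-unit is item 3 at 10/3; filling with it alone gives 15×10 = 150.
Optimal mix: 2×item 1 + 13×item 3 → mass 47, value 150.

150 sci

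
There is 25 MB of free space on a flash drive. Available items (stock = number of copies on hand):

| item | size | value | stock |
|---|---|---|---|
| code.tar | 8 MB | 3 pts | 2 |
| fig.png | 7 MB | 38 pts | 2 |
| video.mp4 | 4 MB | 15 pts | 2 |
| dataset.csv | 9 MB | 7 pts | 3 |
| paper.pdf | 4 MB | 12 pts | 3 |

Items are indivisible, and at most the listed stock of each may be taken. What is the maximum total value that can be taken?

Best selections within size 25 and stock limits:
- 2×fig.png + 2×video.mp4: size 22, value 106
- 2×fig.png + 1×video.mp4 + 1×paper.pdf: size 22, value 103
Best: 106 pts.

106 pts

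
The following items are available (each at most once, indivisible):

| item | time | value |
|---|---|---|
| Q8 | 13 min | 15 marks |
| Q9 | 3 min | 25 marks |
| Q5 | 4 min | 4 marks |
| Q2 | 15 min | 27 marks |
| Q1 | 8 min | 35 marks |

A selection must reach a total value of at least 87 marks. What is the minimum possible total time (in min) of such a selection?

26

Subsets with value ≥ 87, sorted by total time:
- Q9+Q2+Q1: time 26, value 87
- Q9+Q5+Q2+Q1: time 30, value 91
- Q8+Q9+Q2+Q1: time 39, value 102
- Q8+Q9+Q5+Q2+Q1: time 43, value 106
Minimum time: 26 min.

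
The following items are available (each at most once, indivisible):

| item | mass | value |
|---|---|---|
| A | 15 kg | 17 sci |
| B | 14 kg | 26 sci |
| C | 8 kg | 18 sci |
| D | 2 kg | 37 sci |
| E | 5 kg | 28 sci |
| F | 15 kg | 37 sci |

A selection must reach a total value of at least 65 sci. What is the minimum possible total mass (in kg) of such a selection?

Subsets with value ≥ 65, sorted by total mass:
- D+E: mass 7, value 65
- C+D+E: mass 15, value 83
- D+F: mass 17, value 74
- E+F: mass 20, value 65
Minimum mass: 7 kg.

7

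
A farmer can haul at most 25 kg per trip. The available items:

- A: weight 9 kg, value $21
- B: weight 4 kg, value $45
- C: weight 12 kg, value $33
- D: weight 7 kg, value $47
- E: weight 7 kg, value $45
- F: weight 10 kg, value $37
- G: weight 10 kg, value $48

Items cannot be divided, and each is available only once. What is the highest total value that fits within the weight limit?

Check high-value combinations within 25 kg:
- B+D+G: weight 4+7+10=21, value 45+47+48=140
- D+E+G: weight 7+7+10=24, value 47+45+48=140
- B+E+G: weight 4+7+10=21, value 45+45+48=138
- B+D+E: weight 4+7+7=18, value 45+47+45=137
Best: $140.

$140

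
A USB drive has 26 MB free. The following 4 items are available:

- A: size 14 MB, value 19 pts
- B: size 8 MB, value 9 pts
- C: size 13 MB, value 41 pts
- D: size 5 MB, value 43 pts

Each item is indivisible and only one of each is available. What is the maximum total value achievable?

93 pts

This is a 0/1 knapsack; check combinations near the capacity.
- B+C+D: size 8+13+5=26, value 9+41+43=93
- C+D: size 13+5=18, value 41+43=84
- A+D: size 14+5=19, value 19+43=62
- B+D: size 8+5=13, value 9+43=52
- B+C: size 8+13=21, value 9+41=50
Best: 93 pts.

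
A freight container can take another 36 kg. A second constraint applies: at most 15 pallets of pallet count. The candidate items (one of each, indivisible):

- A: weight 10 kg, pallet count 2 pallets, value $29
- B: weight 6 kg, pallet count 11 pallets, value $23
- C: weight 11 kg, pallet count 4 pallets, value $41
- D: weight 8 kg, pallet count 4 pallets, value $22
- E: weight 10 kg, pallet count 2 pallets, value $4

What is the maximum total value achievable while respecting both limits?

$92

Feasible sets respecting both limits:
- A+C+D: weight 29, pallet count 10, value 92
- A+C+E: weight 31, pallet count 8, value 74
- A+C: weight 21, pallet count 6, value 70
- C+D+E: weight 29, pallet count 10, value 67
Best: $92.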